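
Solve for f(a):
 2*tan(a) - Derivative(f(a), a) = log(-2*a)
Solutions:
 f(a) = C1 - a*log(-a) - a*log(2) + a - 2*log(cos(a))


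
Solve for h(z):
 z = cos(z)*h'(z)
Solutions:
 h(z) = C1 + Integral(z/cos(z), z)


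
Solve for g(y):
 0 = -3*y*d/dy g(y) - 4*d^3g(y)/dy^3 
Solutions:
 g(y) = C1 + Integral(C2*airyai(-6^(1/3)*y/2) + C3*airybi(-6^(1/3)*y/2), y)


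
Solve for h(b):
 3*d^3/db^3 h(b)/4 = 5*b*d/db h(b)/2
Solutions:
 h(b) = C1 + Integral(C2*airyai(10^(1/3)*3^(2/3)*b/3) + C3*airybi(10^(1/3)*3^(2/3)*b/3), b)


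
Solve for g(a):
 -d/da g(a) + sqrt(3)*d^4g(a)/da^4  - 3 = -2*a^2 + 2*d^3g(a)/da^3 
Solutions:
 g(a) = C1 + C2*exp(a*(-12^(1/3)*(9*sqrt(339) + 97*sqrt(3))^(1/3) - 8*18^(1/3)/(9*sqrt(339) + 97*sqrt(3))^(1/3) + 8*sqrt(3))/36)*sin(2^(1/3)*3^(1/6)*a*(-2^(1/3)*3^(2/3)*(9*sqrt(339) + 97*sqrt(3))^(1/3) + 24/(9*sqrt(339) + 97*sqrt(3))^(1/3))/36) + C3*exp(a*(-12^(1/3)*(9*sqrt(339) + 97*sqrt(3))^(1/3) - 8*18^(1/3)/(9*sqrt(339) + 97*sqrt(3))^(1/3) + 8*sqrt(3))/36)*cos(2^(1/3)*3^(1/6)*a*(-2^(1/3)*3^(2/3)*(9*sqrt(339) + 97*sqrt(3))^(1/3) + 24/(9*sqrt(339) + 97*sqrt(3))^(1/3))/36) + C4*exp(a*(8*18^(1/3)/(9*sqrt(339) + 97*sqrt(3))^(1/3) + 4*sqrt(3) + 12^(1/3)*(9*sqrt(339) + 97*sqrt(3))^(1/3))/18) + 2*a^3/3 - 11*a


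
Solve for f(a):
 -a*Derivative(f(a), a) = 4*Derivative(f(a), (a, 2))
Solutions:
 f(a) = C1 + C2*erf(sqrt(2)*a/4)


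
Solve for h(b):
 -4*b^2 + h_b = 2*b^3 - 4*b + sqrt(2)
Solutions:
 h(b) = C1 + b^4/2 + 4*b^3/3 - 2*b^2 + sqrt(2)*b


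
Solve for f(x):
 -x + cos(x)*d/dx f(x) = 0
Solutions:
 f(x) = C1 + Integral(x/cos(x), x)


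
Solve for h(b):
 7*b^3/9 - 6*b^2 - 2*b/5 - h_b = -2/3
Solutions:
 h(b) = C1 + 7*b^4/36 - 2*b^3 - b^2/5 + 2*b/3


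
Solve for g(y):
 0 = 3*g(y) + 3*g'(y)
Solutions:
 g(y) = C1*exp(-y)


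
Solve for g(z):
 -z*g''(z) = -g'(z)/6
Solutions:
 g(z) = C1 + C2*z^(7/6)


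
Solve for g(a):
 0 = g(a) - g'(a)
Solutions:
 g(a) = C1*exp(a)


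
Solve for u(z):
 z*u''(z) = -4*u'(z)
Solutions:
 u(z) = C1 + C2/z^3


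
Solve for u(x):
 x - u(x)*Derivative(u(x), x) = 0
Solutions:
 u(x) = -sqrt(C1 + x^2)
 u(x) = sqrt(C1 + x^2)


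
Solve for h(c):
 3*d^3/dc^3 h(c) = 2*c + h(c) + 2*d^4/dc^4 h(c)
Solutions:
 h(c) = C1*exp(c*(-(3*sqrt(417) + 64)^(1/3) - 7/(3*sqrt(417) + 64)^(1/3) + 2)/12)*sin(sqrt(3)*c*(-(3*sqrt(417) + 64)^(1/3) + 7/(3*sqrt(417) + 64)^(1/3))/12) + C2*exp(c*(-(3*sqrt(417) + 64)^(1/3) - 7/(3*sqrt(417) + 64)^(1/3) + 2)/12)*cos(sqrt(3)*c*(-(3*sqrt(417) + 64)^(1/3) + 7/(3*sqrt(417) + 64)^(1/3))/12) + C3*exp(c) + C4*exp(c*(1 + 7/(3*sqrt(417) + 64)^(1/3) + (3*sqrt(417) + 64)^(1/3))/6) - 2*c


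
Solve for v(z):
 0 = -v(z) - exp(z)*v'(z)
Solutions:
 v(z) = C1*exp(exp(-z))


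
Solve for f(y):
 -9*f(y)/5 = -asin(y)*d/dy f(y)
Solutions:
 f(y) = C1*exp(9*Integral(1/asin(y), y)/5)


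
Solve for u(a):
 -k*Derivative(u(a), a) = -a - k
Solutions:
 u(a) = C1 + a^2/(2*k) + a


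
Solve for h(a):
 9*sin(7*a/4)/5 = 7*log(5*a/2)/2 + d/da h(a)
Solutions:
 h(a) = C1 - 7*a*log(a)/2 - 4*a*log(5) + a*log(10)/2 + 3*a*log(2) + 7*a/2 - 36*cos(7*a/4)/35


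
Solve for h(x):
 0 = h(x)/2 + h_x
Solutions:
 h(x) = C1*exp(-x/2)


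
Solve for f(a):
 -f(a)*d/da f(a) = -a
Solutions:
 f(a) = -sqrt(C1 + a^2)
 f(a) = sqrt(C1 + a^2)


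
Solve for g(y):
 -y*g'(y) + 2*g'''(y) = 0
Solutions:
 g(y) = C1 + Integral(C2*airyai(2^(2/3)*y/2) + C3*airybi(2^(2/3)*y/2), y)


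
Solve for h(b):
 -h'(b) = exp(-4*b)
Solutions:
 h(b) = C1 + exp(-4*b)/4


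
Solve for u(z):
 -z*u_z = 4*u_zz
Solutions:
 u(z) = C1 + C2*erf(sqrt(2)*z/4)


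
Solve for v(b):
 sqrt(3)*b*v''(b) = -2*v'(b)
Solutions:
 v(b) = C1 + C2*b^(1 - 2*sqrt(3)/3)


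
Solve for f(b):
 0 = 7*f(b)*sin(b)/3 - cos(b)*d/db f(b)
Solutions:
 f(b) = C1/cos(b)^(7/3)


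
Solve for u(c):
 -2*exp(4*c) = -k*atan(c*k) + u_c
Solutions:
 u(c) = C1 + k*Piecewise((c*atan(c*k) - log(c^2*k^2 + 1)/(2*k), Ne(k, 0)), (0, True)) - exp(4*c)/2


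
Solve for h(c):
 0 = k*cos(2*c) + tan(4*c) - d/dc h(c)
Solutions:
 h(c) = C1 + k*sin(2*c)/2 - log(cos(4*c))/4


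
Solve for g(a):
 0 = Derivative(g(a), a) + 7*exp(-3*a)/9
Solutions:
 g(a) = C1 + 7*exp(-3*a)/27


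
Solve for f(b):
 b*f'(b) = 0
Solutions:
 f(b) = C1


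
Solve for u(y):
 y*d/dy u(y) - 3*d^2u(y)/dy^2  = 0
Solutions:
 u(y) = C1 + C2*erfi(sqrt(6)*y/6)


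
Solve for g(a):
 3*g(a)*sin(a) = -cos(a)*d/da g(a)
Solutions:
 g(a) = C1*cos(a)^3


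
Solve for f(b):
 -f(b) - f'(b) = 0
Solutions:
 f(b) = C1*exp(-b)


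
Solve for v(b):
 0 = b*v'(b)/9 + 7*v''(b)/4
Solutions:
 v(b) = C1 + C2*erf(sqrt(14)*b/21)


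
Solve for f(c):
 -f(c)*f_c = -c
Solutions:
 f(c) = -sqrt(C1 + c^2)
 f(c) = sqrt(C1 + c^2)


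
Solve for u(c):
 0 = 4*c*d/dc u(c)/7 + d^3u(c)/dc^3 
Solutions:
 u(c) = C1 + Integral(C2*airyai(-14^(2/3)*c/7) + C3*airybi(-14^(2/3)*c/7), c)


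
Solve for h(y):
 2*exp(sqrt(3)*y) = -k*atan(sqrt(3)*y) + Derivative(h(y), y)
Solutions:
 h(y) = C1 + k*(y*atan(sqrt(3)*y) - sqrt(3)*log(3*y^2 + 1)/6) + 2*sqrt(3)*exp(sqrt(3)*y)/3


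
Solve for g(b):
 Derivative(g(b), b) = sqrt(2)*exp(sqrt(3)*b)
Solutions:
 g(b) = C1 + sqrt(6)*exp(sqrt(3)*b)/3


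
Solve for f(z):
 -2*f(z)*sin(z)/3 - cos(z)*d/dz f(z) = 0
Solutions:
 f(z) = C1*cos(z)^(2/3)


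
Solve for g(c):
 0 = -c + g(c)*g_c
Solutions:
 g(c) = -sqrt(C1 + c^2)
 g(c) = sqrt(C1 + c^2)


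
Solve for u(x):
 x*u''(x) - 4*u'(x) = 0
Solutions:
 u(x) = C1 + C2*x^5


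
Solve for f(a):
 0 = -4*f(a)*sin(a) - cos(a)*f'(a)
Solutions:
 f(a) = C1*cos(a)^4


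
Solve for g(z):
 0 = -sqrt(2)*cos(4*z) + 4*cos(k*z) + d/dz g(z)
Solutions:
 g(z) = C1 + sqrt(2)*sin(4*z)/4 - 4*sin(k*z)/k


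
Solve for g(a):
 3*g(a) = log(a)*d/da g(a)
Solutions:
 g(a) = C1*exp(3*li(a))


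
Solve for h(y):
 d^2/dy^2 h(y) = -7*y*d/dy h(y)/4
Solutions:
 h(y) = C1 + C2*erf(sqrt(14)*y/4)


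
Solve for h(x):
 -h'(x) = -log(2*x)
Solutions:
 h(x) = C1 + x*log(x) - x + x*log(2)


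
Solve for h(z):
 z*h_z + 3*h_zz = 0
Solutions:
 h(z) = C1 + C2*erf(sqrt(6)*z/6)


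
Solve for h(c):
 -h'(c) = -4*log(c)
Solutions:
 h(c) = C1 + 4*c*log(c) - 4*c


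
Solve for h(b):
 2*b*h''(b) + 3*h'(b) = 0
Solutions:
 h(b) = C1 + C2/sqrt(b)


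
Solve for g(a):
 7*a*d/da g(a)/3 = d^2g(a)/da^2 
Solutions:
 g(a) = C1 + C2*erfi(sqrt(42)*a/6)


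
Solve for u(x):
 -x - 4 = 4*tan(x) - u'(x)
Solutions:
 u(x) = C1 + x^2/2 + 4*x - 4*log(cos(x))


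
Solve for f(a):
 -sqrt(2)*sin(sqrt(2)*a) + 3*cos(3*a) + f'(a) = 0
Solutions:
 f(a) = C1 - sin(3*a) - cos(sqrt(2)*a)


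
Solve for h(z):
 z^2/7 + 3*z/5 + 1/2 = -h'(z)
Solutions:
 h(z) = C1 - z^3/21 - 3*z^2/10 - z/2


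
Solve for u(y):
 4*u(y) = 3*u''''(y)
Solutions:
 u(y) = C1*exp(-sqrt(2)*3^(3/4)*y/3) + C2*exp(sqrt(2)*3^(3/4)*y/3) + C3*sin(sqrt(2)*3^(3/4)*y/3) + C4*cos(sqrt(2)*3^(3/4)*y/3)


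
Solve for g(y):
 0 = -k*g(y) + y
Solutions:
 g(y) = y/k


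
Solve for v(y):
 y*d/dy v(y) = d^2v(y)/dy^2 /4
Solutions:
 v(y) = C1 + C2*erfi(sqrt(2)*y)


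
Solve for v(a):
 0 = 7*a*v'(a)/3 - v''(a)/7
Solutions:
 v(a) = C1 + C2*erfi(7*sqrt(6)*a/6)


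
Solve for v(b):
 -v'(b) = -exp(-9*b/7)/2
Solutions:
 v(b) = C1 - 7*exp(-9*b/7)/18


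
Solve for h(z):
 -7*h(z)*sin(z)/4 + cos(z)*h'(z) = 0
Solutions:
 h(z) = C1/cos(z)^(7/4)


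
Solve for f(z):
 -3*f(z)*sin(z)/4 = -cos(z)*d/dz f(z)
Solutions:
 f(z) = C1/cos(z)^(3/4)


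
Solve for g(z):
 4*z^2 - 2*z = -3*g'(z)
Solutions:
 g(z) = C1 - 4*z^3/9 + z^2/3


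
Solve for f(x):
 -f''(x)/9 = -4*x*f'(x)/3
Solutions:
 f(x) = C1 + C2*erfi(sqrt(6)*x)


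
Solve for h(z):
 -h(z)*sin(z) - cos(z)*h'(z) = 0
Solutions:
 h(z) = C1*cos(z)


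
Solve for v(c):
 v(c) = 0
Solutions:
 v(c) = 0


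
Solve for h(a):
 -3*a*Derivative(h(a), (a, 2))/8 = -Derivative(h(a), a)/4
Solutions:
 h(a) = C1 + C2*a^(5/3)


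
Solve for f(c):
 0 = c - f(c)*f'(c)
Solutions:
 f(c) = -sqrt(C1 + c^2)
 f(c) = sqrt(C1 + c^2)


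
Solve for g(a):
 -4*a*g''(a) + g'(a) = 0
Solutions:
 g(a) = C1 + C2*a^(5/4)


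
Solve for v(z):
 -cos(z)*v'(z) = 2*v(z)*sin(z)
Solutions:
 v(z) = C1*cos(z)^2


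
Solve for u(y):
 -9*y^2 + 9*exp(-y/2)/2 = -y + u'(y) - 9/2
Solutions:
 u(y) = C1 - 3*y^3 + y^2/2 + 9*y/2 - 9*exp(-y/2)


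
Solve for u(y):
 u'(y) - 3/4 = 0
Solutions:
 u(y) = C1 + 3*y/4


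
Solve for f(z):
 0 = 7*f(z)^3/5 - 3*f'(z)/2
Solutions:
 f(z) = -sqrt(30)*sqrt(-1/(C1 + 14*z))/2
 f(z) = sqrt(30)*sqrt(-1/(C1 + 14*z))/2


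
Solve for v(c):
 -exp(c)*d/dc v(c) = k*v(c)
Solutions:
 v(c) = C1*exp(k*exp(-c))


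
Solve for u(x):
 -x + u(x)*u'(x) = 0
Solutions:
 u(x) = -sqrt(C1 + x^2)
 u(x) = sqrt(C1 + x^2)


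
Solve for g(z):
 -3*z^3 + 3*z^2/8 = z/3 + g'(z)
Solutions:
 g(z) = C1 - 3*z^4/4 + z^3/8 - z^2/6


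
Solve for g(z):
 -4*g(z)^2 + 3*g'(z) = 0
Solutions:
 g(z) = -3/(C1 + 4*z)


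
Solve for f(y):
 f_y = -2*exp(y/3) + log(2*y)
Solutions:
 f(y) = C1 + y*log(y) + y*(-1 + log(2)) - 6*exp(y/3)


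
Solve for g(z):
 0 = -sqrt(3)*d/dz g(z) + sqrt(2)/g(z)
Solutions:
 g(z) = -sqrt(C1 + 6*sqrt(6)*z)/3
 g(z) = sqrt(C1 + 6*sqrt(6)*z)/3


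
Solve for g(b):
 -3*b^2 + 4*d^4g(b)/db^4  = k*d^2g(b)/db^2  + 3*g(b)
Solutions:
 g(b) = C1*exp(-sqrt(2)*b*sqrt(k - sqrt(k^2 + 48))/4) + C2*exp(sqrt(2)*b*sqrt(k - sqrt(k^2 + 48))/4) + C3*exp(-sqrt(2)*b*sqrt(k + sqrt(k^2 + 48))/4) + C4*exp(sqrt(2)*b*sqrt(k + sqrt(k^2 + 48))/4) - b^2 + 2*k/3


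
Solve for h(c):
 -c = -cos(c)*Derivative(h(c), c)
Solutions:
 h(c) = C1 + Integral(c/cos(c), c)


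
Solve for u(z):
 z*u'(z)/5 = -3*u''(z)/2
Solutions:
 u(z) = C1 + C2*erf(sqrt(15)*z/15)


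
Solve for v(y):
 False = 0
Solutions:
 v(y) = C1 + 9*y*asin(8*y/7) + zoo*y + 9*sqrt(49 - 64*y^2)/8


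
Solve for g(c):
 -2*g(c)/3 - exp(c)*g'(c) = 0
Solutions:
 g(c) = C1*exp(2*exp(-c)/3)


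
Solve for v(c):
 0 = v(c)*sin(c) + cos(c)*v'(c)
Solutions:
 v(c) = C1*cos(c)


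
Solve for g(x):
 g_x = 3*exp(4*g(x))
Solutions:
 g(x) = log(-(-1/(C1 + 12*x))^(1/4))
 g(x) = log(-1/(C1 + 12*x))/4
 g(x) = log(-I*(-1/(C1 + 12*x))^(1/4))
 g(x) = log(I*(-1/(C1 + 12*x))^(1/4))


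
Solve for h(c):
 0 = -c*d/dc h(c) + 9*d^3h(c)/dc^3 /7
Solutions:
 h(c) = C1 + Integral(C2*airyai(21^(1/3)*c/3) + C3*airybi(21^(1/3)*c/3), c)


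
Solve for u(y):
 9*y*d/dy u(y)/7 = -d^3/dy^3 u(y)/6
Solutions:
 u(y) = C1 + Integral(C2*airyai(-3*2^(1/3)*7^(2/3)*y/7) + C3*airybi(-3*2^(1/3)*7^(2/3)*y/7), y)


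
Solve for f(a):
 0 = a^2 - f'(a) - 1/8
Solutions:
 f(a) = C1 + a^3/3 - a/8


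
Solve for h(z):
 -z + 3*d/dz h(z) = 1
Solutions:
 h(z) = C1 + z^2/6 + z/3


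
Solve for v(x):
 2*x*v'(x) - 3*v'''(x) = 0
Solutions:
 v(x) = C1 + Integral(C2*airyai(2^(1/3)*3^(2/3)*x/3) + C3*airybi(2^(1/3)*3^(2/3)*x/3), x)


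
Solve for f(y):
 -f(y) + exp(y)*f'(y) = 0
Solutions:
 f(y) = C1*exp(-exp(-y))


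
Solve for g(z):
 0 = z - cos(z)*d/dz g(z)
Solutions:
 g(z) = C1 + Integral(z/cos(z), z)


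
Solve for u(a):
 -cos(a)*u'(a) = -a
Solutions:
 u(a) = C1 + Integral(a/cos(a), a)


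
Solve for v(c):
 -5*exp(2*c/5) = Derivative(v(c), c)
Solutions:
 v(c) = C1 - 25*exp(2*c/5)/2


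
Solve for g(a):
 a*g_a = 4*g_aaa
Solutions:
 g(a) = C1 + Integral(C2*airyai(2^(1/3)*a/2) + C3*airybi(2^(1/3)*a/2), a)


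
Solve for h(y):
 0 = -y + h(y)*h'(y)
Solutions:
 h(y) = -sqrt(C1 + y^2)
 h(y) = sqrt(C1 + y^2)


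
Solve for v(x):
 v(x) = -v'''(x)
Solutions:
 v(x) = C3*exp(-x) + (C1*sin(sqrt(3)*x/2) + C2*cos(sqrt(3)*x/2))*exp(x/2)


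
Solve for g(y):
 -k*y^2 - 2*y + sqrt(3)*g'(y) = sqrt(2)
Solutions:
 g(y) = C1 + sqrt(3)*k*y^3/9 + sqrt(3)*y^2/3 + sqrt(6)*y/3


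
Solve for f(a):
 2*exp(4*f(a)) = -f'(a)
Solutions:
 f(a) = log(-I*(1/(C1 + 8*a))^(1/4))
 f(a) = log(I*(1/(C1 + 8*a))^(1/4))
 f(a) = log(-(1/(C1 + 8*a))^(1/4))
 f(a) = log(1/(C1 + 8*a))/4


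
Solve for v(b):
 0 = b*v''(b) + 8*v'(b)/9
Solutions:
 v(b) = C1 + C2*b^(1/9)


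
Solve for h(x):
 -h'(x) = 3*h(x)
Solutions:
 h(x) = C1*exp(-3*x)


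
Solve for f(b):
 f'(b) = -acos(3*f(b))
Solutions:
 Integral(1/acos(3*_y), (_y, f(b))) = C1 - b


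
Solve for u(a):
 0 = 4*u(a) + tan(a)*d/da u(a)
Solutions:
 u(a) = C1/sin(a)^4


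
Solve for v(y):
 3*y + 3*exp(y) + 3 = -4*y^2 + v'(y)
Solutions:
 v(y) = C1 + 4*y^3/3 + 3*y^2/2 + 3*y + 3*exp(y)


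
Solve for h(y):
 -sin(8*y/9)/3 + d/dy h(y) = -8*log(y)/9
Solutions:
 h(y) = C1 - 8*y*log(y)/9 + 8*y/9 - 3*cos(8*y/9)/8


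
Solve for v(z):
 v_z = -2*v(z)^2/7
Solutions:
 v(z) = 7/(C1 + 2*z)


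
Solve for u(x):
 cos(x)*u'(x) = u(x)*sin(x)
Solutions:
 u(x) = C1/cos(x)


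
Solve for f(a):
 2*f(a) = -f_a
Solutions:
 f(a) = C1*exp(-2*a)


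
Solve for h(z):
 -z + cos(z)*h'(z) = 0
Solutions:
 h(z) = C1 + Integral(z/cos(z), z)


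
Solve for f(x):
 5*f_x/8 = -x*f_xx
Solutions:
 f(x) = C1 + C2*x^(3/8)


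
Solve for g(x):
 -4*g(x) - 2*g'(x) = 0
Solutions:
 g(x) = C1*exp(-2*x)


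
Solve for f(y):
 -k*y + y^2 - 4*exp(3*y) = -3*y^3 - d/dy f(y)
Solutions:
 f(y) = C1 + k*y^2/2 - 3*y^4/4 - y^3/3 + 4*exp(3*y)/3


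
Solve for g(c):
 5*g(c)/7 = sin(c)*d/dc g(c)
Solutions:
 g(c) = C1*(cos(c) - 1)^(5/14)/(cos(c) + 1)^(5/14)


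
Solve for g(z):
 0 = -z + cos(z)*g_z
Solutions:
 g(z) = C1 + Integral(z/cos(z), z)


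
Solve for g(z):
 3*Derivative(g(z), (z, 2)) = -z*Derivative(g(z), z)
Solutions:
 g(z) = C1 + C2*erf(sqrt(6)*z/6)


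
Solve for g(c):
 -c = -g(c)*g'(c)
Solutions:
 g(c) = -sqrt(C1 + c^2)
 g(c) = sqrt(C1 + c^2)


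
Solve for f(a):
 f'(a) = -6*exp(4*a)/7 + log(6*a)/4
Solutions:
 f(a) = C1 + a*log(a)/4 + a*(-1 + log(6))/4 - 3*exp(4*a)/14


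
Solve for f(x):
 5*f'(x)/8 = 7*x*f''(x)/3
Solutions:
 f(x) = C1 + C2*x^(71/56)


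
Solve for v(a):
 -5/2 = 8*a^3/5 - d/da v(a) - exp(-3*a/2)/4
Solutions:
 v(a) = C1 + 2*a^4/5 + 5*a/2 + exp(-3*a/2)/6


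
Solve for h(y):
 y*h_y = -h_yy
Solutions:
 h(y) = C1 + C2*erf(sqrt(2)*y/2)


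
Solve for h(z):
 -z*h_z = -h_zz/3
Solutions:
 h(z) = C1 + C2*erfi(sqrt(6)*z/2)


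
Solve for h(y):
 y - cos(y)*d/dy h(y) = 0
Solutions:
 h(y) = C1 + Integral(y/cos(y), y)


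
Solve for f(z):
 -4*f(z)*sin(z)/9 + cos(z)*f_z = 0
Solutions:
 f(z) = C1/cos(z)^(4/9)


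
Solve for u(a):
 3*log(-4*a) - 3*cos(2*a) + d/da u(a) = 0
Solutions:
 u(a) = C1 - 3*a*log(-a) - 6*a*log(2) + 3*a + 3*sin(2*a)/2


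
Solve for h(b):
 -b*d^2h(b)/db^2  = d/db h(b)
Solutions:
 h(b) = C1 + C2*log(b)


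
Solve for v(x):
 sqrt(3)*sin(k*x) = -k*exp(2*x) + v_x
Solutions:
 v(x) = C1 + k*exp(2*x)/2 - sqrt(3)*cos(k*x)/k


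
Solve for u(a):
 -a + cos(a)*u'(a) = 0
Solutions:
 u(a) = C1 + Integral(a/cos(a), a)


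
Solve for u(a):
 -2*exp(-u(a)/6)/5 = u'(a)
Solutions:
 u(a) = 6*log(C1 - a/15)


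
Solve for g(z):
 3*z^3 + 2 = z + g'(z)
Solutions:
 g(z) = C1 + 3*z^4/4 - z^2/2 + 2*z


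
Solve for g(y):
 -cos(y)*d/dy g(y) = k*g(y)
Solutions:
 g(y) = C1*exp(k*(log(sin(y) - 1) - log(sin(y) + 1))/2)


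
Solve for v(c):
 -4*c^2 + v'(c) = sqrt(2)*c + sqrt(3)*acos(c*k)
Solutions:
 v(c) = C1 + 4*c^3/3 + sqrt(2)*c^2/2 + sqrt(3)*Piecewise((c*acos(c*k) - sqrt(-c^2*k^2 + 1)/k, Ne(k, 0)), (pi*c/2, True))


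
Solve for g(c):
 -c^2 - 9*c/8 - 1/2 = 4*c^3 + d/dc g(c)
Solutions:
 g(c) = C1 - c^4 - c^3/3 - 9*c^2/16 - c/2


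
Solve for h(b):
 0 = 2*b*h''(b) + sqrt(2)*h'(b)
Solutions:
 h(b) = C1 + C2*b^(1 - sqrt(2)/2)


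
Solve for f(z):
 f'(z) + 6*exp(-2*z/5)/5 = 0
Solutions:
 f(z) = C1 + 3*exp(-2*z/5)


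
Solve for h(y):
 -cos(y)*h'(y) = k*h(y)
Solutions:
 h(y) = C1*exp(k*(log(sin(y) - 1) - log(sin(y) + 1))/2)


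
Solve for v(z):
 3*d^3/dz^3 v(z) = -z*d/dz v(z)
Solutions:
 v(z) = C1 + Integral(C2*airyai(-3^(2/3)*z/3) + C3*airybi(-3^(2/3)*z/3), z)


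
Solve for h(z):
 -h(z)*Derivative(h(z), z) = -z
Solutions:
 h(z) = -sqrt(C1 + z^2)
 h(z) = sqrt(C1 + z^2)


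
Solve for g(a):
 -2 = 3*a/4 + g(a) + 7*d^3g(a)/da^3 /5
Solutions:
 g(a) = C3*exp(-5^(1/3)*7^(2/3)*a/7) - 3*a/4 + (C1*sin(sqrt(3)*5^(1/3)*7^(2/3)*a/14) + C2*cos(sqrt(3)*5^(1/3)*7^(2/3)*a/14))*exp(5^(1/3)*7^(2/3)*a/14) - 2


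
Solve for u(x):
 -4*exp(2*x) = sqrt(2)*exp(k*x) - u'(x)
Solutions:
 u(x) = C1 + 2*exp(2*x) + sqrt(2)*exp(k*x)/k


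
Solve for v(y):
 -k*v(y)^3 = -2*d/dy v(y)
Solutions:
 v(y) = -sqrt(-1/(C1 + k*y))
 v(y) = sqrt(-1/(C1 + k*y))


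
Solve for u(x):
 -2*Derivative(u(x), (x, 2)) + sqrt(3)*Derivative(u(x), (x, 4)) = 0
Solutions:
 u(x) = C1 + C2*x + C3*exp(-sqrt(2)*3^(3/4)*x/3) + C4*exp(sqrt(2)*3^(3/4)*x/3)


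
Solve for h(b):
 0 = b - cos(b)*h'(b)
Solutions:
 h(b) = C1 + Integral(b/cos(b), b)


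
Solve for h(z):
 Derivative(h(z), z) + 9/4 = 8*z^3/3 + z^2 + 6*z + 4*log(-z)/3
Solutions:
 h(z) = C1 + 2*z^4/3 + z^3/3 + 3*z^2 + 4*z*log(-z)/3 - 43*z/12


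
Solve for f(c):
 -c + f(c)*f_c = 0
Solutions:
 f(c) = -sqrt(C1 + c^2)
 f(c) = sqrt(C1 + c^2)


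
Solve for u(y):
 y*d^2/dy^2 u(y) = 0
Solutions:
 u(y) = C1 + C2*y


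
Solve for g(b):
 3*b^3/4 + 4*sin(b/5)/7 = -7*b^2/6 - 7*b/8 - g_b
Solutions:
 g(b) = C1 - 3*b^4/16 - 7*b^3/18 - 7*b^2/16 + 20*cos(b/5)/7


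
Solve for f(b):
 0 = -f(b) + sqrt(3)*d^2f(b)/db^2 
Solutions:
 f(b) = C1*exp(-3^(3/4)*b/3) + C2*exp(3^(3/4)*b/3)


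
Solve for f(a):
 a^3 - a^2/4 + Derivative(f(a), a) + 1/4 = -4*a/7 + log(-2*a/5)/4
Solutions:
 f(a) = C1 - a^4/4 + a^3/12 - 2*a^2/7 + a*log(-a)/4 + a*(-2 - log(5) + log(2))/4


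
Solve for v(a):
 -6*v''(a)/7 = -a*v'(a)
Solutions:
 v(a) = C1 + C2*erfi(sqrt(21)*a/6)


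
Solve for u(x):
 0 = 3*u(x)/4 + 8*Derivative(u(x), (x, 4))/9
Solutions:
 u(x) = (C1*sin(2^(1/4)*3^(3/4)*x/4) + C2*cos(2^(1/4)*3^(3/4)*x/4))*exp(-2^(1/4)*3^(3/4)*x/4) + (C3*sin(2^(1/4)*3^(3/4)*x/4) + C4*cos(2^(1/4)*3^(3/4)*x/4))*exp(2^(1/4)*3^(3/4)*x/4)


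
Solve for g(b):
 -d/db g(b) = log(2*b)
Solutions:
 g(b) = C1 - b*log(b) - b*log(2) + b


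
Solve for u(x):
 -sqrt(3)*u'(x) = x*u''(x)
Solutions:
 u(x) = C1 + C2*x^(1 - sqrt(3))


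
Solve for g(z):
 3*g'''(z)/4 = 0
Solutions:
 g(z) = C1 + C2*z + C3*z^2


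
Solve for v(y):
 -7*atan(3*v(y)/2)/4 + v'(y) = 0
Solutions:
 Integral(1/atan(3*_y/2), (_y, v(y))) = C1 + 7*y/4


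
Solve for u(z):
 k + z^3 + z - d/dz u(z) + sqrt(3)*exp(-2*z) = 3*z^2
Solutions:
 u(z) = C1 + k*z + z^4/4 - z^3 + z^2/2 - sqrt(3)*exp(-2*z)/2


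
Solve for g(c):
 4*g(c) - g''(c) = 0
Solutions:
 g(c) = C1*exp(-2*c) + C2*exp(2*c)


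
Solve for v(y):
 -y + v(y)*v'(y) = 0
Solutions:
 v(y) = -sqrt(C1 + y^2)
 v(y) = sqrt(C1 + y^2)


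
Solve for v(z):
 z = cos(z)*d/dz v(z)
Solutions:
 v(z) = C1 + Integral(z/cos(z), z)


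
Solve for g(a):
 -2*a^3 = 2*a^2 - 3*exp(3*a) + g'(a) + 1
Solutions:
 g(a) = C1 - a^4/2 - 2*a^3/3 - a + exp(3*a)


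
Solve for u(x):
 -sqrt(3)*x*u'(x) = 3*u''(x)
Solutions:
 u(x) = C1 + C2*erf(sqrt(2)*3^(3/4)*x/6)


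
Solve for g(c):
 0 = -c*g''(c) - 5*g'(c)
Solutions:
 g(c) = C1 + C2/c^4


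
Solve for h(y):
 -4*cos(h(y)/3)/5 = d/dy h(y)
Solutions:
 4*y/5 - 3*log(sin(h(y)/3) - 1)/2 + 3*log(sin(h(y)/3) + 1)/2 = C1


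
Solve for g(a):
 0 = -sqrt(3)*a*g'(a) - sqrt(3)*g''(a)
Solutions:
 g(a) = C1 + C2*erf(sqrt(2)*a/2)


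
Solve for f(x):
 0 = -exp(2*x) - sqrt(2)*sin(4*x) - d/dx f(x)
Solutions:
 f(x) = C1 - exp(2*x)/2 + sqrt(2)*cos(4*x)/4


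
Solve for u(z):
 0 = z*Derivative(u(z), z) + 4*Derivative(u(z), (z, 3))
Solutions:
 u(z) = C1 + Integral(C2*airyai(-2^(1/3)*z/2) + C3*airybi(-2^(1/3)*z/2), z)


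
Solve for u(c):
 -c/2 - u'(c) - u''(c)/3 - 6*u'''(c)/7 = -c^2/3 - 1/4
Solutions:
 u(c) = C1 + c^3/9 - 13*c^2/36 - 61*c/756 + (C2*sin(sqrt(1463)*c/36) + C3*cos(sqrt(1463)*c/36))*exp(-7*c/36)


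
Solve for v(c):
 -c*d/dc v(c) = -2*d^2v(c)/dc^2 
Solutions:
 v(c) = C1 + C2*erfi(c/2)


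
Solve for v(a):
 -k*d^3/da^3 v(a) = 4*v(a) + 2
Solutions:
 v(a) = C1*exp(2^(2/3)*a*(-1/k)^(1/3)) + C2*exp(2^(2/3)*a*(-1/k)^(1/3)*(-1 + sqrt(3)*I)/2) + C3*exp(-2^(2/3)*a*(-1/k)^(1/3)*(1 + sqrt(3)*I)/2) - 1/2


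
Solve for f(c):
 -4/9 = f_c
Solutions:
 f(c) = C1 - 4*c/9


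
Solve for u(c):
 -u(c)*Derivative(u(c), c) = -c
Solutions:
 u(c) = -sqrt(C1 + c^2)
 u(c) = sqrt(C1 + c^2)


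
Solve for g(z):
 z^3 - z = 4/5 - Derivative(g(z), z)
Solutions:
 g(z) = C1 - z^4/4 + z^2/2 + 4*z/5


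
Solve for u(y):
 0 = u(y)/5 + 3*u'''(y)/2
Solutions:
 u(y) = C3*exp(-15^(2/3)*2^(1/3)*y/15) + (C1*sin(2^(1/3)*3^(1/6)*5^(2/3)*y/10) + C2*cos(2^(1/3)*3^(1/6)*5^(2/3)*y/10))*exp(15^(2/3)*2^(1/3)*y/30)


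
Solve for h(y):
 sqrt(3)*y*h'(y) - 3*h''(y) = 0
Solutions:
 h(y) = C1 + C2*erfi(sqrt(2)*3^(3/4)*y/6)


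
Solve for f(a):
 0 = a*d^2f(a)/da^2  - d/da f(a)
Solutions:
 f(a) = C1 + C2*a^2


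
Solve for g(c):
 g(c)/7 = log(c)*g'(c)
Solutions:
 g(c) = C1*exp(li(c)/7)


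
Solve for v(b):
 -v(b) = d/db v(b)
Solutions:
 v(b) = C1*exp(-b)


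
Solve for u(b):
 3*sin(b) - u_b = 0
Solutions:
 u(b) = C1 - 3*cos(b)


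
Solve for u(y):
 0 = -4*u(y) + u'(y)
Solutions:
 u(y) = C1*exp(4*y)


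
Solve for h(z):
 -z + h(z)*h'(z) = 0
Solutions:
 h(z) = -sqrt(C1 + z^2)
 h(z) = sqrt(C1 + z^2)


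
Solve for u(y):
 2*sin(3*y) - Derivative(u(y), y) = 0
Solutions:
 u(y) = C1 - 2*cos(3*y)/3


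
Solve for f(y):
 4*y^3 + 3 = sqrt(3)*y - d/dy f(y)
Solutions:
 f(y) = C1 - y^4 + sqrt(3)*y^2/2 - 3*y


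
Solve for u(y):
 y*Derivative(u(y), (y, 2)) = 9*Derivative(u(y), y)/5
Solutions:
 u(y) = C1 + C2*y^(14/5)


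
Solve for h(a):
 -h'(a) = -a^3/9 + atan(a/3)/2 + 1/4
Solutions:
 h(a) = C1 + a^4/36 - a*atan(a/3)/2 - a/4 + 3*log(a^2 + 9)/4


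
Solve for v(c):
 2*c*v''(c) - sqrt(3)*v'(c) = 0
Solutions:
 v(c) = C1 + C2*c^(sqrt(3)/2 + 1)


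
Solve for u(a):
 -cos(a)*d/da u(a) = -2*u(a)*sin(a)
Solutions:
 u(a) = C1/cos(a)^2


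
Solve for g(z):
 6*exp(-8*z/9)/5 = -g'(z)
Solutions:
 g(z) = C1 + 27*exp(-8*z/9)/20


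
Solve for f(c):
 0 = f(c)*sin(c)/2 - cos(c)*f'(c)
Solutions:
 f(c) = C1/sqrt(cos(c))


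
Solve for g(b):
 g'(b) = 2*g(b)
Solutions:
 g(b) = C1*exp(2*b)


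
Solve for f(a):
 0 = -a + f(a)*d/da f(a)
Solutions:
 f(a) = -sqrt(C1 + a^2)
 f(a) = sqrt(C1 + a^2)


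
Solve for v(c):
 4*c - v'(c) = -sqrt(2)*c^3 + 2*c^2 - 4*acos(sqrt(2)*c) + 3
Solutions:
 v(c) = C1 + sqrt(2)*c^4/4 - 2*c^3/3 + 2*c^2 + 4*c*acos(sqrt(2)*c) - 3*c - 2*sqrt(2)*sqrt(1 - 2*c^2)


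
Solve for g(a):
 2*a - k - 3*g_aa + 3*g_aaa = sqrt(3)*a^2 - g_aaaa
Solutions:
 g(a) = C1 + C2*a + C3*exp(a*(-3 + sqrt(21))/2) + C4*exp(-a*(3 + sqrt(21))/2) - sqrt(3)*a^4/36 + a^3*(1 - sqrt(3))/9 + a^2*(-3*k - 8*sqrt(3) + 6)/18


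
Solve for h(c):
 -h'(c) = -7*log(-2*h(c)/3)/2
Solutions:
 -2*Integral(1/(log(-_y) - log(3) + log(2)), (_y, h(c)))/7 = C1 - c


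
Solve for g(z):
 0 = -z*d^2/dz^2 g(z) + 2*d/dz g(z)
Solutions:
 g(z) = C1 + C2*z^3


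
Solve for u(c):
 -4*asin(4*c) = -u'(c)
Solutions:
 u(c) = C1 + 4*c*asin(4*c) + sqrt(1 - 16*c^2)


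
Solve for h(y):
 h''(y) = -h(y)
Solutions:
 h(y) = C1*sin(y) + C2*cos(y)


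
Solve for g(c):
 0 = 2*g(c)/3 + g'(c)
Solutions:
 g(c) = C1*exp(-2*c/3)


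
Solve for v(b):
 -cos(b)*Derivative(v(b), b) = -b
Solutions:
 v(b) = C1 + Integral(b/cos(b), b)


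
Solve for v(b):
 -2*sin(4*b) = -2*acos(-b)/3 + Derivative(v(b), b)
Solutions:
 v(b) = C1 + 2*b*acos(-b)/3 + 2*sqrt(1 - b^2)/3 + cos(4*b)/2


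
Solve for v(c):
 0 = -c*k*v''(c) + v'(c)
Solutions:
 v(c) = C1 + c^(((re(k) + 1)*re(k) + im(k)^2)/(re(k)^2 + im(k)^2))*(C2*sin(log(c)*Abs(im(k))/(re(k)^2 + im(k)^2)) + C3*cos(log(c)*im(k)/(re(k)^2 + im(k)^2)))


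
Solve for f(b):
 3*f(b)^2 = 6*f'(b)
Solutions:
 f(b) = -2/(C1 + b)


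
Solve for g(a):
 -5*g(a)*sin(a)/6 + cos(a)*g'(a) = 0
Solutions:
 g(a) = C1/cos(a)^(5/6)


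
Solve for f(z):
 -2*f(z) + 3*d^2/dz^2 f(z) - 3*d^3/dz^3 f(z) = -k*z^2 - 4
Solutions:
 f(z) = C1*exp(z*((3*sqrt(7) + 8)^(-1/3) + 2 + (3*sqrt(7) + 8)^(1/3))/6)*sin(sqrt(3)*z*(-(3*sqrt(7) + 8)^(1/3) + (3*sqrt(7) + 8)^(-1/3))/6) + C2*exp(z*((3*sqrt(7) + 8)^(-1/3) + 2 + (3*sqrt(7) + 8)^(1/3))/6)*cos(sqrt(3)*z*(-(3*sqrt(7) + 8)^(1/3) + (3*sqrt(7) + 8)^(-1/3))/6) + C3*exp(z*(-(3*sqrt(7) + 8)^(1/3) - 1/(3*sqrt(7) + 8)^(1/3) + 1)/3) + k*z^2/2 + 3*k/2 + 2


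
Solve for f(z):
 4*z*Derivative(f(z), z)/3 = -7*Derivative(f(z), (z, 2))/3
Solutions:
 f(z) = C1 + C2*erf(sqrt(14)*z/7)


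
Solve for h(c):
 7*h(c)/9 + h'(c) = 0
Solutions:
 h(c) = C1*exp(-7*c/9)


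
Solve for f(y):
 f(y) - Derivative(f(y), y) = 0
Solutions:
 f(y) = C1*exp(y)


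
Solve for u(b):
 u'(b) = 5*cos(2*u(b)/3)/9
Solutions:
 -5*b/9 - 3*log(sin(2*u(b)/3) - 1)/4 + 3*log(sin(2*u(b)/3) + 1)/4 = C1


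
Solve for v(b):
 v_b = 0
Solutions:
 v(b) = C1


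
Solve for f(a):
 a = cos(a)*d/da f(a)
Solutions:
 f(a) = C1 + Integral(a/cos(a), a)


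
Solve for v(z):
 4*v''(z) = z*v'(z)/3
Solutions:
 v(z) = C1 + C2*erfi(sqrt(6)*z/12)


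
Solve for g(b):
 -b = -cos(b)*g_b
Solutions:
 g(b) = C1 + Integral(b/cos(b), b)


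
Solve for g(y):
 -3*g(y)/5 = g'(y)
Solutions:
 g(y) = C1*exp(-3*y/5)


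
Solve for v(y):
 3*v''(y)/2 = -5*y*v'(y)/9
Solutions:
 v(y) = C1 + C2*erf(sqrt(15)*y/9)


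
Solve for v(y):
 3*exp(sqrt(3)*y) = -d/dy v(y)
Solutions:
 v(y) = C1 - sqrt(3)*exp(sqrt(3)*y)


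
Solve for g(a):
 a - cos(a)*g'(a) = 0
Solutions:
 g(a) = C1 + Integral(a/cos(a), a)


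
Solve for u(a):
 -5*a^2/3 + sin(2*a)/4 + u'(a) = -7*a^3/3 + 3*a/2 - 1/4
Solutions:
 u(a) = C1 - 7*a^4/12 + 5*a^3/9 + 3*a^2/4 - a/4 + cos(2*a)/8


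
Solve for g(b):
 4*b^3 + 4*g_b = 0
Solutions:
 g(b) = C1 - b^4/4


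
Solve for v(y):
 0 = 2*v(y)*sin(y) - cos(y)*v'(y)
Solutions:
 v(y) = C1/cos(y)^2


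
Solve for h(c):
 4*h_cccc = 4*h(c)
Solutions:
 h(c) = C1*exp(-c) + C2*exp(c) + C3*sin(c) + C4*cos(c)


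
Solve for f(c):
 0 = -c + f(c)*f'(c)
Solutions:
 f(c) = -sqrt(C1 + c^2)
 f(c) = sqrt(C1 + c^2)


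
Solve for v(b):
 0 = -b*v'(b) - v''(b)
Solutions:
 v(b) = C1 + C2*erf(sqrt(2)*b/2)


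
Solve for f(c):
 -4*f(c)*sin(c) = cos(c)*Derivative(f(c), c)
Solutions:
 f(c) = C1*cos(c)^4


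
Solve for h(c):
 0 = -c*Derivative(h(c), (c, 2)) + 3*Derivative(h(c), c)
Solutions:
 h(c) = C1 + C2*c^4


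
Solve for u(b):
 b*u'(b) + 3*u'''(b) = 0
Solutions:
 u(b) = C1 + Integral(C2*airyai(-3^(2/3)*b/3) + C3*airybi(-3^(2/3)*b/3), b)


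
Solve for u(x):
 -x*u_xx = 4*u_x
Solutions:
 u(x) = C1 + C2/x^3


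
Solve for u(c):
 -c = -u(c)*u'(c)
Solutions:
 u(c) = -sqrt(C1 + c^2)
 u(c) = sqrt(C1 + c^2)


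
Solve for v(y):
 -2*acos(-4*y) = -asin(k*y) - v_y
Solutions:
 v(y) = C1 + 2*y*acos(-4*y) + sqrt(1 - 16*y^2)/2 - Piecewise((y*asin(k*y) + sqrt(-k^2*y^2 + 1)/k, Ne(k, 0)), (0, True))


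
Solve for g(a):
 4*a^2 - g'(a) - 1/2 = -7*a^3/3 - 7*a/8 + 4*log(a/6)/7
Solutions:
 g(a) = C1 + 7*a^4/12 + 4*a^3/3 + 7*a^2/16 - 4*a*log(a)/7 + a/14 + 4*a*log(6)/7


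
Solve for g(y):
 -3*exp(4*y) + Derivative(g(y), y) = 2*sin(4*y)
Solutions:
 g(y) = C1 + 3*exp(4*y)/4 - cos(4*y)/2


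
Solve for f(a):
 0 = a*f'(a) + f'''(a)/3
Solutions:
 f(a) = C1 + Integral(C2*airyai(-3^(1/3)*a) + C3*airybi(-3^(1/3)*a), a)


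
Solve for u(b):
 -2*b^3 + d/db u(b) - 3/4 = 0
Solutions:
 u(b) = C1 + b^4/2 + 3*b/4


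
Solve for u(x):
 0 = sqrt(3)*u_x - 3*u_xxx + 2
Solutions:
 u(x) = C1 + C2*exp(-3^(3/4)*x/3) + C3*exp(3^(3/4)*x/3) - 2*sqrt(3)*x/3


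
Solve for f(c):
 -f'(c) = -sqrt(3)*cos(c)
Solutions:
 f(c) = C1 + sqrt(3)*sin(c)


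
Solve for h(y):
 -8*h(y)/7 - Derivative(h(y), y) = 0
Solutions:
 h(y) = C1*exp(-8*y/7)


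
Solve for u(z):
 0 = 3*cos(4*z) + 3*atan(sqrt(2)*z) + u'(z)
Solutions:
 u(z) = C1 - 3*z*atan(sqrt(2)*z) + 3*sqrt(2)*log(2*z^2 + 1)/4 - 3*sin(4*z)/4


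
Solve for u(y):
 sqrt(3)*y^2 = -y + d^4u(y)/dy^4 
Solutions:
 u(y) = C1 + C2*y + C3*y^2 + C4*y^3 + sqrt(3)*y^6/360 + y^5/120


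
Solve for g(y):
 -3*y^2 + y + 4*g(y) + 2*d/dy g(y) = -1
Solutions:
 g(y) = C1*exp(-2*y) + 3*y^2/4 - y + 1/4


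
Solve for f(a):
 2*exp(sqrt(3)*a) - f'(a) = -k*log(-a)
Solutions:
 f(a) = C1 + a*k*log(-a) - a*k + 2*sqrt(3)*exp(sqrt(3)*a)/3


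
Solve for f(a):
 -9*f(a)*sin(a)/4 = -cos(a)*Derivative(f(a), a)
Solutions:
 f(a) = C1/cos(a)^(9/4)


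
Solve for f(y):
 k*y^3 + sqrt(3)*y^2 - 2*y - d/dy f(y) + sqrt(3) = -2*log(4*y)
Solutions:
 f(y) = C1 + k*y^4/4 + sqrt(3)*y^3/3 - y^2 + 2*y*log(y) - 2*y + sqrt(3)*y + y*log(16)


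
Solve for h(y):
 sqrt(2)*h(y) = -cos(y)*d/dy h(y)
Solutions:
 h(y) = C1*(sin(y) - 1)^(sqrt(2)/2)/(sin(y) + 1)^(sqrt(2)/2)


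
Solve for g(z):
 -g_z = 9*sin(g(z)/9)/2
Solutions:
 9*z/2 + 9*log(cos(g(z)/9) - 1)/2 - 9*log(cos(g(z)/9) + 1)/2 = C1


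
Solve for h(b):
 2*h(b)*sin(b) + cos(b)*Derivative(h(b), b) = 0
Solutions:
 h(b) = C1*cos(b)^2


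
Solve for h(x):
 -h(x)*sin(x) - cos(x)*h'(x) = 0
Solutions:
 h(x) = C1*cos(x)


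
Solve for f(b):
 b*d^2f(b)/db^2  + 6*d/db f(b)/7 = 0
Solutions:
 f(b) = C1 + C2*b^(1/7)


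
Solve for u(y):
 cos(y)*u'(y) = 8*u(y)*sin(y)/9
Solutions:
 u(y) = C1/cos(y)^(8/9)


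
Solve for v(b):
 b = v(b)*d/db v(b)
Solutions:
 v(b) = -sqrt(C1 + b^2)
 v(b) = sqrt(C1 + b^2)


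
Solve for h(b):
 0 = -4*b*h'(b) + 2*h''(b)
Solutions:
 h(b) = C1 + C2*erfi(b)


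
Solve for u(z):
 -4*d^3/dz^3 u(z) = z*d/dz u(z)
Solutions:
 u(z) = C1 + Integral(C2*airyai(-2^(1/3)*z/2) + C3*airybi(-2^(1/3)*z/2), z)


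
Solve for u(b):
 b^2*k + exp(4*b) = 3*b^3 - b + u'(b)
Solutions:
 u(b) = C1 - 3*b^4/4 + b^3*k/3 + b^2/2 + exp(4*b)/4


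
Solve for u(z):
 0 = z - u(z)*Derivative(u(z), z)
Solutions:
 u(z) = -sqrt(C1 + z^2)
 u(z) = sqrt(C1 + z^2)


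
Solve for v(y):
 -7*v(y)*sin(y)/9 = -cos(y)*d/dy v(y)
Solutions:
 v(y) = C1/cos(y)^(7/9)


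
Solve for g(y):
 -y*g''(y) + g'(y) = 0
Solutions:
 g(y) = C1 + C2*y^2


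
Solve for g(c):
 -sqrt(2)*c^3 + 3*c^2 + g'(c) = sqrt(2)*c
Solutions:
 g(c) = C1 + sqrt(2)*c^4/4 - c^3 + sqrt(2)*c^2/2


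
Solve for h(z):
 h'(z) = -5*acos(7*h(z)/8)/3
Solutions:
 Integral(1/acos(7*_y/8), (_y, h(z))) = C1 - 5*z/3


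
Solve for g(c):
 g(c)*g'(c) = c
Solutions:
 g(c) = -sqrt(C1 + c^2)
 g(c) = sqrt(C1 + c^2)


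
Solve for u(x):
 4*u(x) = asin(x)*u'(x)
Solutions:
 u(x) = C1*exp(4*Integral(1/asin(x), x))


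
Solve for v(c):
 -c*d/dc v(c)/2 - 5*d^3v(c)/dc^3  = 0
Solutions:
 v(c) = C1 + Integral(C2*airyai(-10^(2/3)*c/10) + C3*airybi(-10^(2/3)*c/10), c)


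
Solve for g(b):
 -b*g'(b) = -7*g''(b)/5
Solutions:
 g(b) = C1 + C2*erfi(sqrt(70)*b/14)


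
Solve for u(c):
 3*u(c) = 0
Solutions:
 u(c) = 0


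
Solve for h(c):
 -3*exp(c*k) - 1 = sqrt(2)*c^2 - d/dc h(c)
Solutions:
 h(c) = C1 + sqrt(2)*c^3/3 + c + 3*exp(c*k)/k


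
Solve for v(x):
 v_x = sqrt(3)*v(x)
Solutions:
 v(x) = C1*exp(sqrt(3)*x)


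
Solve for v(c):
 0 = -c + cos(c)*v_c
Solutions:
 v(c) = C1 + Integral(c/cos(c), c)


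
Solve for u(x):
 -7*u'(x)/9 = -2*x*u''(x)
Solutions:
 u(x) = C1 + C2*x^(25/18)


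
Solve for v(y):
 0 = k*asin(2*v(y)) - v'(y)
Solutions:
 Integral(1/asin(2*_y), (_y, v(y))) = C1 + k*y


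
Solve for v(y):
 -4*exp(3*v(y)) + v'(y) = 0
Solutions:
 v(y) = log(-1/(C1 + 12*y))/3
 v(y) = log((-1/(C1 + 4*y))^(1/3)*(-3^(2/3) - 3*3^(1/6)*I)/6)
 v(y) = log((-1/(C1 + 4*y))^(1/3)*(-3^(2/3) + 3*3^(1/6)*I)/6)


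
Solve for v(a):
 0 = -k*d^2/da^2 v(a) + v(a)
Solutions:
 v(a) = C1*exp(-a*sqrt(1/k)) + C2*exp(a*sqrt(1/k))


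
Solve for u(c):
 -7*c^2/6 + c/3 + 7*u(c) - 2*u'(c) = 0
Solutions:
 u(c) = C1*exp(7*c/2) + c^2/6 + c/21 + 2/147


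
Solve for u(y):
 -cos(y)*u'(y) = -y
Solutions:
 u(y) = C1 + Integral(y/cos(y), y)


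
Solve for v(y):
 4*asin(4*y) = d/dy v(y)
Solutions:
 v(y) = C1 + 4*y*asin(4*y) + sqrt(1 - 16*y^2)


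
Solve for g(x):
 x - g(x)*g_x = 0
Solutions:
 g(x) = -sqrt(C1 + x^2)
 g(x) = sqrt(C1 + x^2)


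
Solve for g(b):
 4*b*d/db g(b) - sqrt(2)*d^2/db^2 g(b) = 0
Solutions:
 g(b) = C1 + C2*erfi(2^(1/4)*b)


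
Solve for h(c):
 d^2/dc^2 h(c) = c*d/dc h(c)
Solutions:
 h(c) = C1 + C2*erfi(sqrt(2)*c/2)


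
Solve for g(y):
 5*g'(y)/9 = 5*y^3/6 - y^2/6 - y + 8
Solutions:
 g(y) = C1 + 3*y^4/8 - y^3/10 - 9*y^2/10 + 72*y/5


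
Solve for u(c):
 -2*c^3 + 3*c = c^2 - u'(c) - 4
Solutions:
 u(c) = C1 + c^4/2 + c^3/3 - 3*c^2/2 - 4*c


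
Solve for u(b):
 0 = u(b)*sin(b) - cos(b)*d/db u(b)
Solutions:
 u(b) = C1/cos(b)


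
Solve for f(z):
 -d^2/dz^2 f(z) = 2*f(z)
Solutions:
 f(z) = C1*sin(sqrt(2)*z) + C2*cos(sqrt(2)*z)


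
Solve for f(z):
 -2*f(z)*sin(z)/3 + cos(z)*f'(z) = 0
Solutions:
 f(z) = C1/cos(z)^(2/3)


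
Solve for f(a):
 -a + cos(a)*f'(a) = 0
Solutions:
 f(a) = C1 + Integral(a/cos(a), a)


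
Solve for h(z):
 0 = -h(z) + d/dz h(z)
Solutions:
 h(z) = C1*exp(z)


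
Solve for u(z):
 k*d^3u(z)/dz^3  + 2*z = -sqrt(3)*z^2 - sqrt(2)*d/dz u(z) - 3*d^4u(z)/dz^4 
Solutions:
 u(z) = C1 + C2*exp(-z*(2*2^(1/3)*k^2/(2*k^3 + sqrt(-4*k^6 + (2*k^3 + 243*sqrt(2))^2) + 243*sqrt(2))^(1/3) + 2*k + 2^(2/3)*(2*k^3 + sqrt(-4*k^6 + (2*k^3 + 243*sqrt(2))^2) + 243*sqrt(2))^(1/3))/18) + C3*exp(z*(-8*2^(1/3)*k^2/((-1 + sqrt(3)*I)*(2*k^3 + sqrt(-4*k^6 + (2*k^3 + 243*sqrt(2))^2) + 243*sqrt(2))^(1/3)) - 4*k + 2^(2/3)*(2*k^3 + sqrt(-4*k^6 + (2*k^3 + 243*sqrt(2))^2) + 243*sqrt(2))^(1/3) - 2^(2/3)*sqrt(3)*I*(2*k^3 + sqrt(-4*k^6 + (2*k^3 + 243*sqrt(2))^2) + 243*sqrt(2))^(1/3))/36) + C4*exp(z*(8*2^(1/3)*k^2/((1 + sqrt(3)*I)*(2*k^3 + sqrt(-4*k^6 + (2*k^3 + 243*sqrt(2))^2) + 243*sqrt(2))^(1/3)) - 4*k + 2^(2/3)*(2*k^3 + sqrt(-4*k^6 + (2*k^3 + 243*sqrt(2))^2) + 243*sqrt(2))^(1/3) + 2^(2/3)*sqrt(3)*I*(2*k^3 + sqrt(-4*k^6 + (2*k^3 + 243*sqrt(2))^2) + 243*sqrt(2))^(1/3))/36) + sqrt(3)*k*z - sqrt(6)*z^3/6 - sqrt(2)*z^2/2


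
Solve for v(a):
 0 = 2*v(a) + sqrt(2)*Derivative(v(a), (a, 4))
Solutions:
 v(a) = (C1*sin(2^(5/8)*a/2) + C2*cos(2^(5/8)*a/2))*exp(-2^(5/8)*a/2) + (C3*sin(2^(5/8)*a/2) + C4*cos(2^(5/8)*a/2))*exp(2^(5/8)*a/2)


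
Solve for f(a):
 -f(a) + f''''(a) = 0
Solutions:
 f(a) = C1*exp(-a) + C2*exp(a) + C3*sin(a) + C4*cos(a)


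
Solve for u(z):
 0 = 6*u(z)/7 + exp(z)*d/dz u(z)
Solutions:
 u(z) = C1*exp(6*exp(-z)/7)


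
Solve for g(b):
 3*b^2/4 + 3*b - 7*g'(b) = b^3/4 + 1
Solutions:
 g(b) = C1 - b^4/112 + b^3/28 + 3*b^2/14 - b/7


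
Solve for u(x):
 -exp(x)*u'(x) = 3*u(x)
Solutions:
 u(x) = C1*exp(3*exp(-x))


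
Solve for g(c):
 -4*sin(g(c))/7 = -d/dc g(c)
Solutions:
 -4*c/7 + log(cos(g(c)) - 1)/2 - log(cos(g(c)) + 1)/2 = C1


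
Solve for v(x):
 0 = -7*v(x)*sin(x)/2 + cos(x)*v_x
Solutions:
 v(x) = C1/cos(x)^(7/2)


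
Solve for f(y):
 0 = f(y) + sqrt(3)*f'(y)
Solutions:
 f(y) = C1*exp(-sqrt(3)*y/3)


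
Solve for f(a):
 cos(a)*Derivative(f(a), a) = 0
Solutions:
 f(a) = C1


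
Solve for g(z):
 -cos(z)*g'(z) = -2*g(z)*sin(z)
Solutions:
 g(z) = C1/cos(z)^2


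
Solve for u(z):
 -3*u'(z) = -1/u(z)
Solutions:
 u(z) = -sqrt(C1 + 6*z)/3
 u(z) = sqrt(C1 + 6*z)/3


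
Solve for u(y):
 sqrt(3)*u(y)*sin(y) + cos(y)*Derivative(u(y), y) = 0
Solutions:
 u(y) = C1*cos(y)^(sqrt(3))


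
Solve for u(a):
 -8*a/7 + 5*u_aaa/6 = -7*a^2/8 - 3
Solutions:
 u(a) = C1 + C2*a + C3*a^2 - 7*a^5/400 + 2*a^4/35 - 3*a^3/5


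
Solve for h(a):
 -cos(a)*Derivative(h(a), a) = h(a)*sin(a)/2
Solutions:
 h(a) = C1*sqrt(cos(a))


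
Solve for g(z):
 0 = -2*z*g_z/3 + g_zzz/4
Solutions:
 g(z) = C1 + Integral(C2*airyai(2*3^(2/3)*z/3) + C3*airybi(2*3^(2/3)*z/3), z)


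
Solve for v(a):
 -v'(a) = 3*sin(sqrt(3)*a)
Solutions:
 v(a) = C1 + sqrt(3)*cos(sqrt(3)*a)


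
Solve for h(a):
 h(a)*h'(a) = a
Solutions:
 h(a) = -sqrt(C1 + a^2)
 h(a) = sqrt(C1 + a^2)


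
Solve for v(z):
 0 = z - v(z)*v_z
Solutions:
 v(z) = -sqrt(C1 + z^2)
 v(z) = sqrt(C1 + z^2)


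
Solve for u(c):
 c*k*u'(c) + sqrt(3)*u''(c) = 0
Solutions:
 u(c) = Piecewise((-sqrt(2)*3^(1/4)*sqrt(pi)*C1*erf(sqrt(2)*3^(3/4)*c*sqrt(k)/6)/(2*sqrt(k)) - C2, (k > 0) | (k < 0)), (-C1*c - C2, True))


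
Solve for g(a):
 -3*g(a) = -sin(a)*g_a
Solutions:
 g(a) = C1*(cos(a) - 1)^(3/2)/(cos(a) + 1)^(3/2)


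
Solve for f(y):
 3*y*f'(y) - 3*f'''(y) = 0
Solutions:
 f(y) = C1 + Integral(C2*airyai(y) + C3*airybi(y), y)


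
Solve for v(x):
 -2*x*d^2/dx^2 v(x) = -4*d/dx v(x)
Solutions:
 v(x) = C1 + C2*x^3


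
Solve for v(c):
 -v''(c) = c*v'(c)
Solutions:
 v(c) = C1 + C2*erf(sqrt(2)*c/2)


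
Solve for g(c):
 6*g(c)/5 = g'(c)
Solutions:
 g(c) = C1*exp(6*c/5)


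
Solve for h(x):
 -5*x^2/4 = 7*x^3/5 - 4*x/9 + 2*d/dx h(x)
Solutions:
 h(x) = C1 - 7*x^4/40 - 5*x^3/24 + x^2/9


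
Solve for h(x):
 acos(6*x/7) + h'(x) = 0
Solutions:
 h(x) = C1 - x*acos(6*x/7) + sqrt(49 - 36*x^2)/6


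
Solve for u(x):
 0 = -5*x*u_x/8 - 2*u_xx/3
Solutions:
 u(x) = C1 + C2*erf(sqrt(30)*x/8)


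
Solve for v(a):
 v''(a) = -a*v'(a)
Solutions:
 v(a) = C1 + C2*erf(sqrt(2)*a/2)


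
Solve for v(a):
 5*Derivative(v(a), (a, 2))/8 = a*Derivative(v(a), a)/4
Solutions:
 v(a) = C1 + C2*erfi(sqrt(5)*a/5)


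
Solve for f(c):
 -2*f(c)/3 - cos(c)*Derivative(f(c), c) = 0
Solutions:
 f(c) = C1*(sin(c) - 1)^(1/3)/(sin(c) + 1)^(1/3)


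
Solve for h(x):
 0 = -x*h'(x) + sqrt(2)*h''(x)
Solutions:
 h(x) = C1 + C2*erfi(2^(1/4)*x/2)


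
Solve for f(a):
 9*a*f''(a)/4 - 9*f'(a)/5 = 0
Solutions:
 f(a) = C1 + C2*a^(9/5)


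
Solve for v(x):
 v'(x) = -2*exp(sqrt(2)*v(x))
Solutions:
 v(x) = sqrt(2)*(2*log(1/(C1 + 2*x)) - log(2))/4


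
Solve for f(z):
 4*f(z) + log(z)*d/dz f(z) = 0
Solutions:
 f(z) = C1*exp(-4*li(z))


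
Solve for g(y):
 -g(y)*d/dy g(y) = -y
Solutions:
 g(y) = -sqrt(C1 + y^2)
 g(y) = sqrt(C1 + y^2)


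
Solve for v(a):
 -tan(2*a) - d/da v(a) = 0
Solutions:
 v(a) = C1 + log(cos(2*a))/2


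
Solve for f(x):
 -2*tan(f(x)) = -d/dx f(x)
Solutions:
 f(x) = pi - asin(C1*exp(2*x))
 f(x) = asin(C1*exp(2*x))


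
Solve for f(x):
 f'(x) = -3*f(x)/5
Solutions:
 f(x) = C1*exp(-3*x/5)


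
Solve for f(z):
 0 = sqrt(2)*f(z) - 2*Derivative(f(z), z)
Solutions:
 f(z) = C1*exp(sqrt(2)*z/2)


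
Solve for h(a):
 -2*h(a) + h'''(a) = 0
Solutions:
 h(a) = C3*exp(2^(1/3)*a) + (C1*sin(2^(1/3)*sqrt(3)*a/2) + C2*cos(2^(1/3)*sqrt(3)*a/2))*exp(-2^(1/3)*a/2)


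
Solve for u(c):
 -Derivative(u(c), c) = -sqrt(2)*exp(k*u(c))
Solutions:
 u(c) = Piecewise((log(-1/(C1*k + sqrt(2)*c*k))/k, Ne(k, 0)), (nan, True))
 u(c) = Piecewise((C1 + sqrt(2)*c, Eq(k, 0)), (nan, True))


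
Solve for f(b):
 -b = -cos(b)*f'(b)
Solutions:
 f(b) = C1 + Integral(b/cos(b), b)
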